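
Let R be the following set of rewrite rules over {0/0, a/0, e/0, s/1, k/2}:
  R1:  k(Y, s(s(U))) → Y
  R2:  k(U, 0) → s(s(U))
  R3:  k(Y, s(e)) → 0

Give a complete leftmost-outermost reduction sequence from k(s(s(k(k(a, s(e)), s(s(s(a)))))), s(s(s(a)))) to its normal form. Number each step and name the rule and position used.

1. k(s(s(k(k(a, s(e)), s(s(s(a)))))), s(s(s(a))))  →  s(s(k(k(a, s(e)), s(s(s(a))))))   [R1 at ε]
2. s(s(k(k(a, s(e)), s(s(s(a))))))  →  s(s(k(a, s(e))))   [R1 at 1.1]
3. s(s(k(a, s(e))))  →  s(s(0))   [R3 at 1.1]

s(s(0))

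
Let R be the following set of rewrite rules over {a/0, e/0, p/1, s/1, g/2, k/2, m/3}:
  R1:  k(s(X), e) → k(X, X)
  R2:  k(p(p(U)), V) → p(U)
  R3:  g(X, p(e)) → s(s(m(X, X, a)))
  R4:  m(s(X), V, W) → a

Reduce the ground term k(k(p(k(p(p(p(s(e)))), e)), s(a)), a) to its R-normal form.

p(s(e))

1. k(k(p(k(p(p(p(s(e)))), e)), s(a)), a)  →  k(k(p(p(p(s(e)))), s(a)), a)   [R2 at 1.1.1]
2. k(k(p(p(p(s(e)))), s(a)), a)  →  k(p(p(s(e))), a)   [R2 at 1]
3. k(p(p(s(e))), a)  →  p(s(e))   [R2 at ε]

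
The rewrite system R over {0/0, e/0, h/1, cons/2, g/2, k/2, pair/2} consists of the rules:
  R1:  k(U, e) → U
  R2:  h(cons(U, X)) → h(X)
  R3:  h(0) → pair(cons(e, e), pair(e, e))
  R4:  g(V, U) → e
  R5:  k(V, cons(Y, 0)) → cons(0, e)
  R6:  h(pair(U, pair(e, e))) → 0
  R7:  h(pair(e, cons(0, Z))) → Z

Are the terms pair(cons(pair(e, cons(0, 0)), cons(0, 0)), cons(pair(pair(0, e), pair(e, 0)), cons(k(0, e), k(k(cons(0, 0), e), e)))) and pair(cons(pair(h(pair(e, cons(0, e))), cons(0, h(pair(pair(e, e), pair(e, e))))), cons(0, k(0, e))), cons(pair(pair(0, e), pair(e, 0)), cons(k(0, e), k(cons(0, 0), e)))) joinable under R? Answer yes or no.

Reduce t₁ = pair(cons(pair(e, cons(0, 0)), cons(0, 0)), cons(pair(pair(0, e), pair(e, 0)), cons(k(0, e), k(k(cons(0, 0), e), e)))):
1. pair(cons(pair(e, cons(0, 0)), cons(0, 0)), cons(pair(pair(0, e), pair(e, 0)), cons(k(0, e), k(k(cons(0, 0), e), e))))  →  pair(cons(pair(e, cons(0, 0)), cons(0, 0)), cons(pair(pair(0, e), pair(e, 0)), cons(0, k(k(cons(0, 0), e), e))))   [R1 at 2.2.1]
2. pair(cons(pair(e, cons(0, 0)), cons(0, 0)), cons(pair(pair(0, e), pair(e, 0)), cons(0, k(k(cons(0, 0), e), e))))  →  pair(cons(pair(e, cons(0, 0)), cons(0, 0)), cons(pair(pair(0, e), pair(e, 0)), cons(0, k(cons(0, 0), e))))   [R1 at 2.2.2]
3. pair(cons(pair(e, cons(0, 0)), cons(0, 0)), cons(pair(pair(0, e), pair(e, 0)), cons(0, k(cons(0, 0), e))))  →  pair(cons(pair(e, cons(0, 0)), cons(0, 0)), cons(pair(pair(0, e), pair(e, 0)), cons(0, cons(0, 0))))   [R1 at 2.2.2]

Reduce t₂ = pair(cons(pair(h(pair(e, cons(0, e))), cons(0, h(pair(pair(e, e), pair(e, e))))), cons(0, k(0, e))), cons(pair(pair(0, e), pair(e, 0)), cons(k(0, e), k(cons(0, 0), e)))):
1. pair(cons(pair(h(pair(e, cons(0, e))), cons(0, h(pair(pair(e, e), pair(e, e))))), cons(0, k(0, e))), cons(pair(pair(0, e), pair(e, 0)), cons(k(0, e), k(cons(0, 0), e))))  →  pair(cons(pair(e, cons(0, h(pair(pair(e, e), pair(e, e))))), cons(0, k(0, e))), cons(pair(pair(0, e), pair(e, 0)), cons(k(0, e), k(cons(0, 0), e))))   [R7 at 1.1.1]
2. pair(cons(pair(e, cons(0, h(pair(pair(e, e), pair(e, e))))), cons(0, k(0, e))), cons(pair(pair(0, e), pair(e, 0)), cons(k(0, e), k(cons(0, 0), e))))  →  pair(cons(pair(e, cons(0, 0)), cons(0, k(0, e))), cons(pair(pair(0, e), pair(e, 0)), cons(k(0, e), k(cons(0, 0), e))))   [R6 at 1.1.2.2]
3. pair(cons(pair(e, cons(0, 0)), cons(0, k(0, e))), cons(pair(pair(0, e), pair(e, 0)), cons(k(0, e), k(cons(0, 0), e))))  →  pair(cons(pair(e, cons(0, 0)), cons(0, 0)), cons(pair(pair(0, e), pair(e, 0)), cons(k(0, e), k(cons(0, 0), e))))   [R1 at 1.2.2]
4. pair(cons(pair(e, cons(0, 0)), cons(0, 0)), cons(pair(pair(0, e), pair(e, 0)), cons(k(0, e), k(cons(0, 0), e))))  →  pair(cons(pair(e, cons(0, 0)), cons(0, 0)), cons(pair(pair(0, e), pair(e, 0)), cons(0, k(cons(0, 0), e))))   [R1 at 2.2.1]
5. pair(cons(pair(e, cons(0, 0)), cons(0, 0)), cons(pair(pair(0, e), pair(e, 0)), cons(0, k(cons(0, 0), e))))  →  pair(cons(pair(e, cons(0, 0)), cons(0, 0)), cons(pair(pair(0, e), pair(e, 0)), cons(0, cons(0, 0))))   [R1 at 2.2.2]

yes — NF(t₁) = pair(cons(pair(e, cons(0, 0)), cons(0, 0)), cons(pair(pair(0, e), pair(e, 0)), cons(0, cons(0, 0)))), NF(t₂) = pair(cons(pair(e, cons(0, 0)), cons(0, 0)), cons(pair(pair(0, e), pair(e, 0)), cons(0, cons(0, 0))))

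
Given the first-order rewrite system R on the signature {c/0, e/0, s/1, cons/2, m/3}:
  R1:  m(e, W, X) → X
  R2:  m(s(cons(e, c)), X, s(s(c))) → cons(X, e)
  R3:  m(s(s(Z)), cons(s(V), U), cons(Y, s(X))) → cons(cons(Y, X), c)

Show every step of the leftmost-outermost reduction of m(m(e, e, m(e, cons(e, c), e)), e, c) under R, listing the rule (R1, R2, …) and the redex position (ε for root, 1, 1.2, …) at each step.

1. m(m(e, e, m(e, cons(e, c), e)), e, c)  →  m(m(e, cons(e, c), e), e, c)   [R1 at 1]
2. m(m(e, cons(e, c), e), e, c)  →  m(e, e, c)   [R1 at 1]
3. m(e, e, c)  →  c   [R1 at ε]

c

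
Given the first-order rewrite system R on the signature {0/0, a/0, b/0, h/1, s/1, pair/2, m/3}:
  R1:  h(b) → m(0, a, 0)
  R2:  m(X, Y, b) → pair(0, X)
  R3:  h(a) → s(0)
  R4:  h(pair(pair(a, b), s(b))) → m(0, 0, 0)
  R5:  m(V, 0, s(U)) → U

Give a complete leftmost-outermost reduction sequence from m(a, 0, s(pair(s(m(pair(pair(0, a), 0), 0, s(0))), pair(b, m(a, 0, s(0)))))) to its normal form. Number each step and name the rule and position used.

pair(s(0), pair(b, 0))

1. m(a, 0, s(pair(s(m(pair(pair(0, a), 0), 0, s(0))), pair(b, m(a, 0, s(0))))))  →  pair(s(m(pair(pair(0, a), 0), 0, s(0))), pair(b, m(a, 0, s(0))))   [R5 at ε]
2. pair(s(m(pair(pair(0, a), 0), 0, s(0))), pair(b, m(a, 0, s(0))))  →  pair(s(0), pair(b, m(a, 0, s(0))))   [R5 at 1.1]
3. pair(s(0), pair(b, m(a, 0, s(0))))  →  pair(s(0), pair(b, 0))   [R5 at 2.2]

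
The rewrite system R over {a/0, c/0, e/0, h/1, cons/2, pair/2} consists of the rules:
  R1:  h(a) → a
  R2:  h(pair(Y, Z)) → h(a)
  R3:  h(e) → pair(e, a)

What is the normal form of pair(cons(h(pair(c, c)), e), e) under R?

pair(cons(a, e), e)

1. pair(cons(h(pair(c, c)), e), e)  →  pair(cons(h(a), e), e)   [R2 at 1.1]
2. pair(cons(h(a), e), e)  →  pair(cons(a, e), e)   [R1 at 1.1]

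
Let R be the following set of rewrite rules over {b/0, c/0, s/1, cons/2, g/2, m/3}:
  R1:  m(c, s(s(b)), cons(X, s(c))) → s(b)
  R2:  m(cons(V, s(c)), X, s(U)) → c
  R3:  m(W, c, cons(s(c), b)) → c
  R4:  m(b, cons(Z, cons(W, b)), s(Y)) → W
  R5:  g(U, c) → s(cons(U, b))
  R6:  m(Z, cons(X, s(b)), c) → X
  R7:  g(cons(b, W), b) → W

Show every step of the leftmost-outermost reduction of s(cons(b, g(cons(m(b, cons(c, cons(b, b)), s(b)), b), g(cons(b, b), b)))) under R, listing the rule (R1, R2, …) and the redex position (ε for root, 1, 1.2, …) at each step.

1. s(cons(b, g(cons(m(b, cons(c, cons(b, b)), s(b)), b), g(cons(b, b), b))))  →  s(cons(b, g(cons(b, b), g(cons(b, b), b))))   [R4 at 1.2.1.1]
2. s(cons(b, g(cons(b, b), g(cons(b, b), b))))  →  s(cons(b, g(cons(b, b), b)))   [R7 at 1.2.2]
3. s(cons(b, g(cons(b, b), b)))  →  s(cons(b, b))   [R7 at 1.2]

s(cons(b, b))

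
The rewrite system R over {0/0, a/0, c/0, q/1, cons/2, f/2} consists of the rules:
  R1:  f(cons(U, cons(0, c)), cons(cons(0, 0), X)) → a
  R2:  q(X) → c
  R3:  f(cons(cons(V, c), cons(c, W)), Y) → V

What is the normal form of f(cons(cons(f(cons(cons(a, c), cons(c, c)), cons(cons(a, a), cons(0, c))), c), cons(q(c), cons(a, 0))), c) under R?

a

1. f(cons(cons(f(cons(cons(a, c), cons(c, c)), cons(cons(a, a), cons(0, c))), c), cons(q(c), cons(a, 0))), c)  →  f(cons(cons(a, c), cons(q(c), cons(a, 0))), c)   [R3 at 1.1.1]
2. f(cons(cons(a, c), cons(q(c), cons(a, 0))), c)  →  f(cons(cons(a, c), cons(c, cons(a, 0))), c)   [R2 at 1.2.1]
3. f(cons(cons(a, c), cons(c, cons(a, 0))), c)  →  a   [R3 at ε]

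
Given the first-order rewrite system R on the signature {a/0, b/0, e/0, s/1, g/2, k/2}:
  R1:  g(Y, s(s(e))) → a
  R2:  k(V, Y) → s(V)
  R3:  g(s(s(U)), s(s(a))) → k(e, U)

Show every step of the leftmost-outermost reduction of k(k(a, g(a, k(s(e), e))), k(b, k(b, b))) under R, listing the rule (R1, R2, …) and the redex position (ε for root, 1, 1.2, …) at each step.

1. k(k(a, g(a, k(s(e), e))), k(b, k(b, b)))  →  s(k(a, g(a, k(s(e), e))))   [R2 at ε]
2. s(k(a, g(a, k(s(e), e))))  →  s(s(a))   [R2 at 1]

s(s(a))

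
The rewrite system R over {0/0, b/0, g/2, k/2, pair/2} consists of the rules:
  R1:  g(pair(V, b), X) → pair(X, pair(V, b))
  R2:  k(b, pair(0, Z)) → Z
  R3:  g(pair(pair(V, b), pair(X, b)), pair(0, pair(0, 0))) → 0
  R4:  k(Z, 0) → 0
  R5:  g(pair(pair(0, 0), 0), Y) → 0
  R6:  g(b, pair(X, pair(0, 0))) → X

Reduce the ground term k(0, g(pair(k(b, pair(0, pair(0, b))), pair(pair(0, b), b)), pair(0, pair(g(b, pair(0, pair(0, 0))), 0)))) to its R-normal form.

0

1. k(0, g(pair(k(b, pair(0, pair(0, b))), pair(pair(0, b), b)), pair(0, pair(g(b, pair(0, pair(0, 0))), 0))))  →  k(0, g(pair(pair(0, b), pair(pair(0, b), b)), pair(0, pair(g(b, pair(0, pair(0, 0))), 0))))   [R2 at 2.1.1]
2. k(0, g(pair(pair(0, b), pair(pair(0, b), b)), pair(0, pair(g(b, pair(0, pair(0, 0))), 0))))  →  k(0, g(pair(pair(0, b), pair(pair(0, b), b)), pair(0, pair(0, 0))))   [R6 at 2.2.2.1]
3. k(0, g(pair(pair(0, b), pair(pair(0, b), b)), pair(0, pair(0, 0))))  →  k(0, 0)   [R3 at 2]
4. k(0, 0)  →  0   [R4 at ε]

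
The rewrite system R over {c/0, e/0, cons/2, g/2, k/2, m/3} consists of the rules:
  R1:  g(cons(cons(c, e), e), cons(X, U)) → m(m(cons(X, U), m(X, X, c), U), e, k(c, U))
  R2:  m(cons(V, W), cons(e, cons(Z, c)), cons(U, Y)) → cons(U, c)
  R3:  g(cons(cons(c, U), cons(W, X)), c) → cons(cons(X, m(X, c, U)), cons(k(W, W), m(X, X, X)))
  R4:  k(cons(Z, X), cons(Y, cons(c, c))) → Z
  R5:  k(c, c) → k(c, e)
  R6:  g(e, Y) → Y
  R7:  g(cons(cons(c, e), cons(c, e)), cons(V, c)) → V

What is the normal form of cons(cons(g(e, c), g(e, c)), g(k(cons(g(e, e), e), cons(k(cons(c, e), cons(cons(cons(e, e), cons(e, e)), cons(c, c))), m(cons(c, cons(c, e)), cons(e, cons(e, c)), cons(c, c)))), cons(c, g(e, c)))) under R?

cons(cons(c, c), cons(c, c))

1. cons(cons(g(e, c), g(e, c)), g(k(cons(g(e, e), e), cons(k(cons(c, e), cons(cons(cons(e, e), cons(e, e)), cons(c, c))), m(cons(c, cons(c, e)), cons(e, cons(e, c)), cons(c, c)))), cons(c, g(e, c))))  →  cons(cons(c, g(e, c)), g(k(cons(g(e, e), e), cons(k(cons(c, e), cons(cons(cons(e, e), cons(e, e)), cons(c, c))), m(cons(c, cons(c, e)), cons(e, cons(e, c)), cons(c, c)))), cons(c, g(e, c))))   [R6 at 1.1]
2. cons(cons(c, g(e, c)), g(k(cons(g(e, e), e), cons(k(cons(c, e), cons(cons(cons(e, e), cons(e, e)), cons(c, c))), m(cons(c, cons(c, e)), cons(e, cons(e, c)), cons(c, c)))), cons(c, g(e, c))))  →  cons(cons(c, c), g(k(cons(g(e, e), e), cons(k(cons(c, e), cons(cons(cons(e, e), cons(e, e)), cons(c, c))), m(cons(c, cons(c, e)), cons(e, cons(e, c)), cons(c, c)))), cons(c, g(e, c))))   [R6 at 1.2]
3. cons(cons(c, c), g(k(cons(g(e, e), e), cons(k(cons(c, e), cons(cons(cons(e, e), cons(e, e)), cons(c, c))), m(cons(c, cons(c, e)), cons(e, cons(e, c)), cons(c, c)))), cons(c, g(e, c))))  →  cons(cons(c, c), g(k(cons(e, e), cons(k(cons(c, e), cons(cons(cons(e, e), cons(e, e)), cons(c, c))), m(cons(c, cons(c, e)), cons(e, cons(e, c)), cons(c, c)))), cons(c, g(e, c))))   [R6 at 2.1.1.1]
4. cons(cons(c, c), g(k(cons(e, e), cons(k(cons(c, e), cons(cons(cons(e, e), cons(e, e)), cons(c, c))), m(cons(c, cons(c, e)), cons(e, cons(e, c)), cons(c, c)))), cons(c, g(e, c))))  →  cons(cons(c, c), g(k(cons(e, e), cons(c, m(cons(c, cons(c, e)), cons(e, cons(e, c)), cons(c, c)))), cons(c, g(e, c))))   [R4 at 2.1.2.1]
5. cons(cons(c, c), g(k(cons(e, e), cons(c, m(cons(c, cons(c, e)), cons(e, cons(e, c)), cons(c, c)))), cons(c, g(e, c))))  →  cons(cons(c, c), g(k(cons(e, e), cons(c, cons(c, c))), cons(c, g(e, c))))   [R2 at 2.1.2.2]
6. cons(cons(c, c), g(k(cons(e, e), cons(c, cons(c, c))), cons(c, g(e, c))))  →  cons(cons(c, c), g(e, cons(c, g(e, c))))   [R4 at 2.1]
7. cons(cons(c, c), g(e, cons(c, g(e, c))))  →  cons(cons(c, c), cons(c, g(e, c)))   [R6 at 2]
8. cons(cons(c, c), cons(c, g(e, c)))  →  cons(cons(c, c), cons(c, c))   [R6 at 2.2]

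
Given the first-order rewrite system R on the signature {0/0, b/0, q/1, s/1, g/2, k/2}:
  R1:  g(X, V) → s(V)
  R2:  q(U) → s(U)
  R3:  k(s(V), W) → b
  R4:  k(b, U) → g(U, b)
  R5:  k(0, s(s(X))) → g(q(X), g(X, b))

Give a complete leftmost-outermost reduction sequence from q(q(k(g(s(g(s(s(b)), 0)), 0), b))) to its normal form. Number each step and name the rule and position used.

s(s(b))

1. q(q(k(g(s(g(s(s(b)), 0)), 0), b)))  →  s(q(k(g(s(g(s(s(b)), 0)), 0), b)))   [R2 at ε]
2. s(q(k(g(s(g(s(s(b)), 0)), 0), b)))  →  s(s(k(g(s(g(s(s(b)), 0)), 0), b)))   [R2 at 1]
3. s(s(k(g(s(g(s(s(b)), 0)), 0), b)))  →  s(s(k(s(0), b)))   [R1 at 1.1.1]
4. s(s(k(s(0), b)))  →  s(s(b))   [R3 at 1.1]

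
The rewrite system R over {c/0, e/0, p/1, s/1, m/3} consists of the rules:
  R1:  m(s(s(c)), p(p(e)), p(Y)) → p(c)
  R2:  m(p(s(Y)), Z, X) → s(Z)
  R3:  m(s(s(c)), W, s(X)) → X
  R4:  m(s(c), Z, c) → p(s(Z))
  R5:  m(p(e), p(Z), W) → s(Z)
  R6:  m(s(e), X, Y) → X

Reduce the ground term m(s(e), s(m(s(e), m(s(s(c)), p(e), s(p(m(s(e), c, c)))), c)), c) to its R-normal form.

s(p(c))

1. m(s(e), s(m(s(e), m(s(s(c)), p(e), s(p(m(s(e), c, c)))), c)), c)  →  s(m(s(e), m(s(s(c)), p(e), s(p(m(s(e), c, c)))), c))   [R6 at ε]
2. s(m(s(e), m(s(s(c)), p(e), s(p(m(s(e), c, c)))), c))  →  s(m(s(s(c)), p(e), s(p(m(s(e), c, c)))))   [R6 at 1]
3. s(m(s(s(c)), p(e), s(p(m(s(e), c, c)))))  →  s(p(m(s(e), c, c)))   [R3 at 1]
4. s(p(m(s(e), c, c)))  →  s(p(c))   [R6 at 1.1]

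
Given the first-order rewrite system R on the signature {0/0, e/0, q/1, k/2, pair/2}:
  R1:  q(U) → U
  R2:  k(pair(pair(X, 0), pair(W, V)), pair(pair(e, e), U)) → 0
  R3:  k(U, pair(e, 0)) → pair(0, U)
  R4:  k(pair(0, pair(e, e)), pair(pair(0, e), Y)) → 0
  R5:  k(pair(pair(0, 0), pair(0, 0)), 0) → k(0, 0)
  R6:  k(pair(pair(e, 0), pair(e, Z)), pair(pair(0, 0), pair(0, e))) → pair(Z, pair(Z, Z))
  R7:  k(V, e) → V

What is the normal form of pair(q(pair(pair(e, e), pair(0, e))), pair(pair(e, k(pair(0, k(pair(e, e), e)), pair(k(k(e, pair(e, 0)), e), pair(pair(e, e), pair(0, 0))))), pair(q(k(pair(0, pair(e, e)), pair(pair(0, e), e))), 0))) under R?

1. pair(q(pair(pair(e, e), pair(0, e))), pair(pair(e, k(pair(0, k(pair(e, e), e)), pair(k(k(e, pair(e, 0)), e), pair(pair(e, e), pair(0, 0))))), pair(q(k(pair(0, pair(e, e)), pair(pair(0, e), e))), 0)))  →  pair(pair(pair(e, e), pair(0, e)), pair(pair(e, k(pair(0, k(pair(e, e), e)), pair(k(k(e, pair(e, 0)), e), pair(pair(e, e), pair(0, 0))))), pair(q(k(pair(0, pair(e, e)), pair(pair(0, e), e))), 0)))   [R1 at 1]
2. pair(pair(pair(e, e), pair(0, e)), pair(pair(e, k(pair(0, k(pair(e, e), e)), pair(k(k(e, pair(e, 0)), e), pair(pair(e, e), pair(0, 0))))), pair(q(k(pair(0, pair(e, e)), pair(pair(0, e), e))), 0)))  →  pair(pair(pair(e, e), pair(0, e)), pair(pair(e, k(pair(0, pair(e, e)), pair(k(k(e, pair(e, 0)), e), pair(pair(e, e), pair(0, 0))))), pair(q(k(pair(0, pair(e, e)), pair(pair(0, e), e))), 0)))   [R7 at 2.1.2.1.2]
3. pair(pair(pair(e, e), pair(0, e)), pair(pair(e, k(pair(0, pair(e, e)), pair(k(k(e, pair(e, 0)), e), pair(pair(e, e), pair(0, 0))))), pair(q(k(pair(0, pair(e, e)), pair(pair(0, e), e))), 0)))  →  pair(pair(pair(e, e), pair(0, e)), pair(pair(e, k(pair(0, pair(e, e)), pair(k(e, pair(e, 0)), pair(pair(e, e), pair(0, 0))))), pair(q(k(pair(0, pair(e, e)), pair(pair(0, e), e))), 0)))   [R7 at 2.1.2.2.1]
4. pair(pair(pair(e, e), pair(0, e)), pair(pair(e, k(pair(0, pair(e, e)), pair(k(e, pair(e, 0)), pair(pair(e, e), pair(0, 0))))), pair(q(k(pair(0, pair(e, e)), pair(pair(0, e), e))), 0)))  →  pair(pair(pair(e, e), pair(0, e)), pair(pair(e, k(pair(0, pair(e, e)), pair(pair(0, e), pair(pair(e, e), pair(0, 0))))), pair(q(k(pair(0, pair(e, e)), pair(pair(0, e), e))), 0)))   [R3 at 2.1.2.2.1]
5. pair(pair(pair(e, e), pair(0, e)), pair(pair(e, k(pair(0, pair(e, e)), pair(pair(0, e), pair(pair(e, e), pair(0, 0))))), pair(q(k(pair(0, pair(e, e)), pair(pair(0, e), e))), 0)))  →  pair(pair(pair(e, e), pair(0, e)), pair(pair(e, 0), pair(q(k(pair(0, pair(e, e)), pair(pair(0, e), e))), 0)))   [R4 at 2.1.2]
6. pair(pair(pair(e, e), pair(0, e)), pair(pair(e, 0), pair(q(k(pair(0, pair(e, e)), pair(pair(0, e), e))), 0)))  →  pair(pair(pair(e, e), pair(0, e)), pair(pair(e, 0), pair(k(pair(0, pair(e, e)), pair(pair(0, e), e)), 0)))   [R1 at 2.2.1]
7. pair(pair(pair(e, e), pair(0, e)), pair(pair(e, 0), pair(k(pair(0, pair(e, e)), pair(pair(0, e), e)), 0)))  →  pair(pair(pair(e, e), pair(0, e)), pair(pair(e, 0), pair(0, 0)))   [R4 at 2.2.1]

pair(pair(pair(e, e), pair(0, e)), pair(pair(e, 0), pair(0, 0)))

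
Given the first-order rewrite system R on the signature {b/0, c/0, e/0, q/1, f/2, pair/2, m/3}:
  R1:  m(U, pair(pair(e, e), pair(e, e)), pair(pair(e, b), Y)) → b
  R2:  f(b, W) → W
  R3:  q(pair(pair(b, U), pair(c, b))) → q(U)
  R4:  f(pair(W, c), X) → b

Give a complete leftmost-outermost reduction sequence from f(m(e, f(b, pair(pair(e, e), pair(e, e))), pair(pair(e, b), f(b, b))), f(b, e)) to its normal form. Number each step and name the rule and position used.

e

1. f(m(e, f(b, pair(pair(e, e), pair(e, e))), pair(pair(e, b), f(b, b))), f(b, e))  →  f(m(e, pair(pair(e, e), pair(e, e)), pair(pair(e, b), f(b, b))), f(b, e))   [R2 at 1.2]
2. f(m(e, pair(pair(e, e), pair(e, e)), pair(pair(e, b), f(b, b))), f(b, e))  →  f(b, f(b, e))   [R1 at 1]
3. f(b, f(b, e))  →  f(b, e)   [R2 at ε]
4. f(b, e)  →  e   [R2 at ε]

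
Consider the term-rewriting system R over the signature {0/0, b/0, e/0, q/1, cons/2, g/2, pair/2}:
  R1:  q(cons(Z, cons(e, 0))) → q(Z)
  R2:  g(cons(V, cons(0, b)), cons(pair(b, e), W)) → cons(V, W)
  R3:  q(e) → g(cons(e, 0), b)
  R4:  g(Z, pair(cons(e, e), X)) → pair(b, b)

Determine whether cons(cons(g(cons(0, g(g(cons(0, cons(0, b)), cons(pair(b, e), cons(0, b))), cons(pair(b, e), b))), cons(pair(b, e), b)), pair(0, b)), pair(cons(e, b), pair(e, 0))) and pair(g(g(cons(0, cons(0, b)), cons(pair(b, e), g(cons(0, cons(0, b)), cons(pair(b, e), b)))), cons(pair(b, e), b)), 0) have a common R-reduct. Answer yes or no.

no — NF(t₁) = cons(cons(cons(0, b), pair(0, b)), pair(cons(e, b), pair(e, 0))), NF(t₂) = pair(cons(0, b), 0)

Reduce t₁ = cons(cons(g(cons(0, g(g(cons(0, cons(0, b)), cons(pair(b, e), cons(0, b))), cons(pair(b, e), b))), cons(pair(b, e), b)), pair(0, b)), pair(cons(e, b), pair(e, 0))):
1. cons(cons(g(cons(0, g(g(cons(0, cons(0, b)), cons(pair(b, e), cons(0, b))), cons(pair(b, e), b))), cons(pair(b, e), b)), pair(0, b)), pair(cons(e, b), pair(e, 0)))  →  cons(cons(g(cons(0, g(cons(0, cons(0, b)), cons(pair(b, e), b))), cons(pair(b, e), b)), pair(0, b)), pair(cons(e, b), pair(e, 0)))   [R2 at 1.1.1.2.1]
2. cons(cons(g(cons(0, g(cons(0, cons(0, b)), cons(pair(b, e), b))), cons(pair(b, e), b)), pair(0, b)), pair(cons(e, b), pair(e, 0)))  →  cons(cons(g(cons(0, cons(0, b)), cons(pair(b, e), b)), pair(0, b)), pair(cons(e, b), pair(e, 0)))   [R2 at 1.1.1.2]
3. cons(cons(g(cons(0, cons(0, b)), cons(pair(b, e), b)), pair(0, b)), pair(cons(e, b), pair(e, 0)))  →  cons(cons(cons(0, b), pair(0, b)), pair(cons(e, b), pair(e, 0)))   [R2 at 1.1]

Reduce t₂ = pair(g(g(cons(0, cons(0, b)), cons(pair(b, e), g(cons(0, cons(0, b)), cons(pair(b, e), b)))), cons(pair(b, e), b)), 0):
1. pair(g(g(cons(0, cons(0, b)), cons(pair(b, e), g(cons(0, cons(0, b)), cons(pair(b, e), b)))), cons(pair(b, e), b)), 0)  →  pair(g(cons(0, g(cons(0, cons(0, b)), cons(pair(b, e), b))), cons(pair(b, e), b)), 0)   [R2 at 1.1]
2. pair(g(cons(0, g(cons(0, cons(0, b)), cons(pair(b, e), b))), cons(pair(b, e), b)), 0)  →  pair(g(cons(0, cons(0, b)), cons(pair(b, e), b)), 0)   [R2 at 1.1.2]
3. pair(g(cons(0, cons(0, b)), cons(pair(b, e), b)), 0)  →  pair(cons(0, b), 0)   [R2 at 1]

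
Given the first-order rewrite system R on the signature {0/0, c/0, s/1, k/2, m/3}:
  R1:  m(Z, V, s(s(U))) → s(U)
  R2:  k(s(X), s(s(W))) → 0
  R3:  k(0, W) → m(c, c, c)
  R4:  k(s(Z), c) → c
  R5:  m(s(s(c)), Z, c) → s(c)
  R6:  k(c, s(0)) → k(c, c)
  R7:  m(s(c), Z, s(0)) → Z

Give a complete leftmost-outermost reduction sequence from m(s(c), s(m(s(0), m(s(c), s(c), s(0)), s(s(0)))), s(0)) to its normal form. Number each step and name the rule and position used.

s(s(0))

1. m(s(c), s(m(s(0), m(s(c), s(c), s(0)), s(s(0)))), s(0))  →  s(m(s(0), m(s(c), s(c), s(0)), s(s(0))))   [R7 at ε]
2. s(m(s(0), m(s(c), s(c), s(0)), s(s(0))))  →  s(s(0))   [R1 at 1]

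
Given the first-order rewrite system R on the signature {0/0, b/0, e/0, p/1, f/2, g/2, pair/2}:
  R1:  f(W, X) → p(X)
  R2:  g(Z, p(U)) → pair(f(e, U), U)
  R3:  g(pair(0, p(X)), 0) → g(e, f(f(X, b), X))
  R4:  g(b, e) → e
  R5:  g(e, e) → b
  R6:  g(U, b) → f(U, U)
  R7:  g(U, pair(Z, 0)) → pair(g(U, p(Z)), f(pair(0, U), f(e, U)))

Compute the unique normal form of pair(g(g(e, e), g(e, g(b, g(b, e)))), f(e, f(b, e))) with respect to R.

pair(p(b), p(p(e)))

1. pair(g(g(e, e), g(e, g(b, g(b, e)))), f(e, f(b, e)))  →  pair(g(b, g(e, g(b, g(b, e)))), f(e, f(b, e)))   [R5 at 1.1]
2. pair(g(b, g(e, g(b, g(b, e)))), f(e, f(b, e)))  →  pair(g(b, g(e, g(b, e))), f(e, f(b, e)))   [R4 at 1.2.2.2]
3. pair(g(b, g(e, g(b, e))), f(e, f(b, e)))  →  pair(g(b, g(e, e)), f(e, f(b, e)))   [R4 at 1.2.2]
4. pair(g(b, g(e, e)), f(e, f(b, e)))  →  pair(g(b, b), f(e, f(b, e)))   [R5 at 1.2]
5. pair(g(b, b), f(e, f(b, e)))  →  pair(f(b, b), f(e, f(b, e)))   [R6 at 1]
6. pair(f(b, b), f(e, f(b, e)))  →  pair(p(b), f(e, f(b, e)))   [R1 at 1]
7. pair(p(b), f(e, f(b, e)))  →  pair(p(b), p(f(b, e)))   [R1 at 2]
8. pair(p(b), p(f(b, e)))  →  pair(p(b), p(p(e)))   [R1 at 2.1]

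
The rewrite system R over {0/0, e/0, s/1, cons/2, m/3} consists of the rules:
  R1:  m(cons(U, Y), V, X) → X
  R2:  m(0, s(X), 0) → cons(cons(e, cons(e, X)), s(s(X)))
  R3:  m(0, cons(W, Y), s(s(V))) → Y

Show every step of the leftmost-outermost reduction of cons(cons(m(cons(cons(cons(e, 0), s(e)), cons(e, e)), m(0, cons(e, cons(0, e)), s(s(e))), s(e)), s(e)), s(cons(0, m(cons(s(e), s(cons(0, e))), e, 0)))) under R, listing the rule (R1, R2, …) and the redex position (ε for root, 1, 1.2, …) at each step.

1. cons(cons(m(cons(cons(cons(e, 0), s(e)), cons(e, e)), m(0, cons(e, cons(0, e)), s(s(e))), s(e)), s(e)), s(cons(0, m(cons(s(e), s(cons(0, e))), e, 0))))  →  cons(cons(s(e), s(e)), s(cons(0, m(cons(s(e), s(cons(0, e))), e, 0))))   [R1 at 1.1]
2. cons(cons(s(e), s(e)), s(cons(0, m(cons(s(e), s(cons(0, e))), e, 0))))  →  cons(cons(s(e), s(e)), s(cons(0, 0)))   [R1 at 2.1.2]

cons(cons(s(e), s(e)), s(cons(0, 0)))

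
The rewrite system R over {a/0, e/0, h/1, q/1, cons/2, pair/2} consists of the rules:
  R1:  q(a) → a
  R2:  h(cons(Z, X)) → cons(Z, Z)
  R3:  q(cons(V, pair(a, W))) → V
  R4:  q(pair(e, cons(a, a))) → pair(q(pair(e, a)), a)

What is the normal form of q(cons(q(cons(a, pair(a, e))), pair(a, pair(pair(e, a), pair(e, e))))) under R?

a

1. q(cons(q(cons(a, pair(a, e))), pair(a, pair(pair(e, a), pair(e, e)))))  →  q(cons(a, pair(a, e)))   [R3 at ε]
2. q(cons(a, pair(a, e)))  →  a   [R3 at ε]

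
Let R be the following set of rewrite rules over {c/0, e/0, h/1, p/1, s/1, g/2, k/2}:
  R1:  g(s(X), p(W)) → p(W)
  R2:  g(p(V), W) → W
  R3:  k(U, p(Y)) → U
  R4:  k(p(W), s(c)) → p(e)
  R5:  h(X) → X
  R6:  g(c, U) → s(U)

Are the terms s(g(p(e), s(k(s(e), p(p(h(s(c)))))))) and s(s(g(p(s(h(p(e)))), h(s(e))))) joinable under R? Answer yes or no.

Reduce t₁ = s(g(p(e), s(k(s(e), p(p(h(s(c)))))))):
1. s(g(p(e), s(k(s(e), p(p(h(s(c))))))))  →  s(s(k(s(e), p(p(h(s(c)))))))   [R2 at 1]
2. s(s(k(s(e), p(p(h(s(c)))))))  →  s(s(s(e)))   [R3 at 1.1]

Reduce t₂ = s(s(g(p(s(h(p(e)))), h(s(e))))):
1. s(s(g(p(s(h(p(e)))), h(s(e)))))  →  s(s(h(s(e))))   [R2 at 1.1]
2. s(s(h(s(e))))  →  s(s(s(e)))   [R5 at 1.1]

yes — NF(t₁) = s(s(s(e))), NF(t₂) = s(s(s(e)))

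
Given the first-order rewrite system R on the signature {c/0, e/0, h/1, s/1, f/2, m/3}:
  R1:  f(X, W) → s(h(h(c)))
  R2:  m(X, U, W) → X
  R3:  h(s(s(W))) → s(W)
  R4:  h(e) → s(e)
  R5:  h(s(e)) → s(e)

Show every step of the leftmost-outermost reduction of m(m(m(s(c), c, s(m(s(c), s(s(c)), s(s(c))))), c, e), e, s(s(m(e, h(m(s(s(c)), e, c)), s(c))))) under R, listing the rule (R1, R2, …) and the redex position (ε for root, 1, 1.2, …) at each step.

1. m(m(m(s(c), c, s(m(s(c), s(s(c)), s(s(c))))), c, e), e, s(s(m(e, h(m(s(s(c)), e, c)), s(c)))))  →  m(m(s(c), c, s(m(s(c), s(s(c)), s(s(c))))), c, e)   [R2 at ε]
2. m(m(s(c), c, s(m(s(c), s(s(c)), s(s(c))))), c, e)  →  m(s(c), c, s(m(s(c), s(s(c)), s(s(c)))))   [R2 at ε]
3. m(s(c), c, s(m(s(c), s(s(c)), s(s(c)))))  →  s(c)   [R2 at ε]

s(c)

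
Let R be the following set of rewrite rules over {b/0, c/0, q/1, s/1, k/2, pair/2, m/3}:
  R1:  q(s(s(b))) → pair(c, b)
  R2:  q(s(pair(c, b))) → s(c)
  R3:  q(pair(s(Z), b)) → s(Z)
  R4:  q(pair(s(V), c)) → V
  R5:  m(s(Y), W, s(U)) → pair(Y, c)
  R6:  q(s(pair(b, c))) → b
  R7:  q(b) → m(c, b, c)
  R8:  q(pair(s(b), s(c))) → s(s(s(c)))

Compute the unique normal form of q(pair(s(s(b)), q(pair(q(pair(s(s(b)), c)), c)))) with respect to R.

1. q(pair(s(s(b)), q(pair(q(pair(s(s(b)), c)), c))))  →  q(pair(s(s(b)), q(pair(s(b), c))))   [R4 at 1.2.1.1]
2. q(pair(s(s(b)), q(pair(s(b), c))))  →  q(pair(s(s(b)), b))   [R4 at 1.2]
3. q(pair(s(s(b)), b))  →  s(s(b))   [R3 at ε]

s(s(b))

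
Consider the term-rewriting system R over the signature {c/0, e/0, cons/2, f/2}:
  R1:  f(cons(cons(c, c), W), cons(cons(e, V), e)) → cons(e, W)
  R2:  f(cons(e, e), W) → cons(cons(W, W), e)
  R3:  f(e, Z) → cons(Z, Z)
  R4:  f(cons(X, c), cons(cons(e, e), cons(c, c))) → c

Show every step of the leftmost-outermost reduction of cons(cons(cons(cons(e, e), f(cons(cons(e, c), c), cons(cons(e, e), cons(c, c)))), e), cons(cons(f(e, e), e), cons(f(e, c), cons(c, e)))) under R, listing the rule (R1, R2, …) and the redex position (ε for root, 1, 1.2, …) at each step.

cons(cons(cons(cons(e, e), c), e), cons(cons(cons(e, e), e), cons(cons(c, c), cons(c, e))))

1. cons(cons(cons(cons(e, e), f(cons(cons(e, c), c), cons(cons(e, e), cons(c, c)))), e), cons(cons(f(e, e), e), cons(f(e, c), cons(c, e))))  →  cons(cons(cons(cons(e, e), c), e), cons(cons(f(e, e), e), cons(f(e, c), cons(c, e))))   [R4 at 1.1.2]
2. cons(cons(cons(cons(e, e), c), e), cons(cons(f(e, e), e), cons(f(e, c), cons(c, e))))  →  cons(cons(cons(cons(e, e), c), e), cons(cons(cons(e, e), e), cons(f(e, c), cons(c, e))))   [R3 at 2.1.1]
3. cons(cons(cons(cons(e, e), c), e), cons(cons(cons(e, e), e), cons(f(e, c), cons(c, e))))  →  cons(cons(cons(cons(e, e), c), e), cons(cons(cons(e, e), e), cons(cons(c, c), cons(c, e))))   [R3 at 2.2.1]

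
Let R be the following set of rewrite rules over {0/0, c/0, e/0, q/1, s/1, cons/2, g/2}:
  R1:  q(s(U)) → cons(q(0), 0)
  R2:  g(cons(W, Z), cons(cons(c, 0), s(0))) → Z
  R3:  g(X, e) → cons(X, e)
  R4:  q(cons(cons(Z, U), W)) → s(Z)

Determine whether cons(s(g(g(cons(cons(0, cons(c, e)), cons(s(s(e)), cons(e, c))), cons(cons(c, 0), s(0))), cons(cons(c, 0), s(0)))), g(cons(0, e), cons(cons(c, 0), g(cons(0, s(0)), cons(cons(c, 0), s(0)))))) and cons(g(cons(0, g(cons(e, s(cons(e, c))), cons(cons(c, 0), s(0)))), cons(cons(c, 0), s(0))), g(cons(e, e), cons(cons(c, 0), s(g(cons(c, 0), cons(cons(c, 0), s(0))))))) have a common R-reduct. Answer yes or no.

yes — NF(t₁) = cons(s(cons(e, c)), e), NF(t₂) = cons(s(cons(e, c)), e)

Reduce t₁ = cons(s(g(g(cons(cons(0, cons(c, e)), cons(s(s(e)), cons(e, c))), cons(cons(c, 0), s(0))), cons(cons(c, 0), s(0)))), g(cons(0, e), cons(cons(c, 0), g(cons(0, s(0)), cons(cons(c, 0), s(0)))))):
1. cons(s(g(g(cons(cons(0, cons(c, e)), cons(s(s(e)), cons(e, c))), cons(cons(c, 0), s(0))), cons(cons(c, 0), s(0)))), g(cons(0, e), cons(cons(c, 0), g(cons(0, s(0)), cons(cons(c, 0), s(0))))))  →  cons(s(g(cons(s(s(e)), cons(e, c)), cons(cons(c, 0), s(0)))), g(cons(0, e), cons(cons(c, 0), g(cons(0, s(0)), cons(cons(c, 0), s(0))))))   [R2 at 1.1.1]
2. cons(s(g(cons(s(s(e)), cons(e, c)), cons(cons(c, 0), s(0)))), g(cons(0, e), cons(cons(c, 0), g(cons(0, s(0)), cons(cons(c, 0), s(0))))))  →  cons(s(cons(e, c)), g(cons(0, e), cons(cons(c, 0), g(cons(0, s(0)), cons(cons(c, 0), s(0))))))   [R2 at 1.1]
3. cons(s(cons(e, c)), g(cons(0, e), cons(cons(c, 0), g(cons(0, s(0)), cons(cons(c, 0), s(0))))))  →  cons(s(cons(e, c)), g(cons(0, e), cons(cons(c, 0), s(0))))   [R2 at 2.2.2]
4. cons(s(cons(e, c)), g(cons(0, e), cons(cons(c, 0), s(0))))  →  cons(s(cons(e, c)), e)   [R2 at 2]

Reduce t₂ = cons(g(cons(0, g(cons(e, s(cons(e, c))), cons(cons(c, 0), s(0)))), cons(cons(c, 0), s(0))), g(cons(e, e), cons(cons(c, 0), s(g(cons(c, 0), cons(cons(c, 0), s(0))))))):
1. cons(g(cons(0, g(cons(e, s(cons(e, c))), cons(cons(c, 0), s(0)))), cons(cons(c, 0), s(0))), g(cons(e, e), cons(cons(c, 0), s(g(cons(c, 0), cons(cons(c, 0), s(0)))))))  →  cons(g(cons(e, s(cons(e, c))), cons(cons(c, 0), s(0))), g(cons(e, e), cons(cons(c, 0), s(g(cons(c, 0), cons(cons(c, 0), s(0)))))))   [R2 at 1]
2. cons(g(cons(e, s(cons(e, c))), cons(cons(c, 0), s(0))), g(cons(e, e), cons(cons(c, 0), s(g(cons(c, 0), cons(cons(c, 0), s(0)))))))  →  cons(s(cons(e, c)), g(cons(e, e), cons(cons(c, 0), s(g(cons(c, 0), cons(cons(c, 0), s(0)))))))   [R2 at 1]
3. cons(s(cons(e, c)), g(cons(e, e), cons(cons(c, 0), s(g(cons(c, 0), cons(cons(c, 0), s(0)))))))  →  cons(s(cons(e, c)), g(cons(e, e), cons(cons(c, 0), s(0))))   [R2 at 2.2.2.1]
4. cons(s(cons(e, c)), g(cons(e, e), cons(cons(c, 0), s(0))))  →  cons(s(cons(e, c)), e)   [R2 at 2]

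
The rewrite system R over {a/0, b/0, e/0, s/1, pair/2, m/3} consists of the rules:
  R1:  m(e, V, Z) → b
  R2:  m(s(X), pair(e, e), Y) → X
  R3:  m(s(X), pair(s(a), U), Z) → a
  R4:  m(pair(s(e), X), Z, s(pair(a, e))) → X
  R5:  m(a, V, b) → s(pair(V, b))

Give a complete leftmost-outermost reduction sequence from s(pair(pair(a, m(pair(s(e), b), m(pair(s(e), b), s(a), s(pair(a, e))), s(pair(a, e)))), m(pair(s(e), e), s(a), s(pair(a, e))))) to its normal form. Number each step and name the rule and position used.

s(pair(pair(a, b), e))

1. s(pair(pair(a, m(pair(s(e), b), m(pair(s(e), b), s(a), s(pair(a, e))), s(pair(a, e)))), m(pair(s(e), e), s(a), s(pair(a, e)))))  →  s(pair(pair(a, b), m(pair(s(e), e), s(a), s(pair(a, e)))))   [R4 at 1.1.2]
2. s(pair(pair(a, b), m(pair(s(e), e), s(a), s(pair(a, e)))))  →  s(pair(pair(a, b), e))   [R4 at 1.2]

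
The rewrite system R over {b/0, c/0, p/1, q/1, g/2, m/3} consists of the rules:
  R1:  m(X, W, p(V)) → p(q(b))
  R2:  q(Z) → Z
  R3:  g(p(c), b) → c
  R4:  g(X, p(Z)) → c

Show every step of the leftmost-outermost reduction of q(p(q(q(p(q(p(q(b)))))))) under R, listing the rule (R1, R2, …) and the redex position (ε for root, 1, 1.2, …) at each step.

1. q(p(q(q(p(q(p(q(b))))))))  →  p(q(q(p(q(p(q(b)))))))   [R2 at ε]
2. p(q(q(p(q(p(q(b)))))))  →  p(q(p(q(p(q(b))))))   [R2 at 1]
3. p(q(p(q(p(q(b))))))  →  p(p(q(p(q(b)))))   [R2 at 1]
4. p(p(q(p(q(b)))))  →  p(p(p(q(b))))   [R2 at 1.1]
5. p(p(p(q(b))))  →  p(p(p(b)))   [R2 at 1.1.1]

p(p(p(b)))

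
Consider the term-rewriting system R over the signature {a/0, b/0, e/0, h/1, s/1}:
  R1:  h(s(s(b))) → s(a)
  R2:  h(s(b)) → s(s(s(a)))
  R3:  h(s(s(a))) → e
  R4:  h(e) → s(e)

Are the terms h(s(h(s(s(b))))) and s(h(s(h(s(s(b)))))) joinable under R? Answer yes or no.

no — NF(t₁) = e, NF(t₂) = s(e)

Reduce t₁ = h(s(h(s(s(b))))):
1. h(s(h(s(s(b)))))  →  h(s(s(a)))   [R1 at 1.1]
2. h(s(s(a)))  →  e   [R3 at ε]

Reduce t₂ = s(h(s(h(s(s(b)))))):
1. s(h(s(h(s(s(b))))))  →  s(h(s(s(a))))   [R1 at 1.1.1]
2. s(h(s(s(a))))  →  s(e)   [R3 at 1]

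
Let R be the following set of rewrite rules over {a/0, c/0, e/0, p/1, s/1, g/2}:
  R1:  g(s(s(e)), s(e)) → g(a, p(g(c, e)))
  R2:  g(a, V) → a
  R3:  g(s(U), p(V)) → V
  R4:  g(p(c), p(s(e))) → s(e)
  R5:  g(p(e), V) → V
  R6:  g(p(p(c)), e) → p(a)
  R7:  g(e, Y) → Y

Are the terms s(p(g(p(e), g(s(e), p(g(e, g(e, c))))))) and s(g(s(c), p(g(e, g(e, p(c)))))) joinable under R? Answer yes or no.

yes — NF(t₁) = s(p(c)), NF(t₂) = s(p(c))

Reduce t₁ = s(p(g(p(e), g(s(e), p(g(e, g(e, c))))))):
1. s(p(g(p(e), g(s(e), p(g(e, g(e, c)))))))  →  s(p(g(s(e), p(g(e, g(e, c))))))   [R5 at 1.1]
2. s(p(g(s(e), p(g(e, g(e, c))))))  →  s(p(g(e, g(e, c))))   [R3 at 1.1]
3. s(p(g(e, g(e, c))))  →  s(p(g(e, c)))   [R7 at 1.1]
4. s(p(g(e, c)))  →  s(p(c))   [R7 at 1.1]

Reduce t₂ = s(g(s(c), p(g(e, g(e, p(c)))))):
1. s(g(s(c), p(g(e, g(e, p(c))))))  →  s(g(e, g(e, p(c))))   [R3 at 1]
2. s(g(e, g(e, p(c))))  →  s(g(e, p(c)))   [R7 at 1]
3. s(g(e, p(c)))  →  s(p(c))   [R7 at 1]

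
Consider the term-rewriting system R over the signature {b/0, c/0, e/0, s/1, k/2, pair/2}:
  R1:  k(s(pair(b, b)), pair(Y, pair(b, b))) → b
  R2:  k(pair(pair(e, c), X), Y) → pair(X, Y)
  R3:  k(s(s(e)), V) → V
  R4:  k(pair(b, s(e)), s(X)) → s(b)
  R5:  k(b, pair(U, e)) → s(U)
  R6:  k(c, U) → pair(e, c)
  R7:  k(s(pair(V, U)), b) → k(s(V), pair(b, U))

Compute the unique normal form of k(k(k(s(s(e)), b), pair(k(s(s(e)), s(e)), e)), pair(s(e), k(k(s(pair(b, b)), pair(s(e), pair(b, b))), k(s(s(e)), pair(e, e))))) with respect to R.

1. k(k(k(s(s(e)), b), pair(k(s(s(e)), s(e)), e)), pair(s(e), k(k(s(pair(b, b)), pair(s(e), pair(b, b))), k(s(s(e)), pair(e, e)))))  →  k(k(b, pair(k(s(s(e)), s(e)), e)), pair(s(e), k(k(s(pair(b, b)), pair(s(e), pair(b, b))), k(s(s(e)), pair(e, e)))))   [R3 at 1.1]
2. k(k(b, pair(k(s(s(e)), s(e)), e)), pair(s(e), k(k(s(pair(b, b)), pair(s(e), pair(b, b))), k(s(s(e)), pair(e, e)))))  →  k(s(k(s(s(e)), s(e))), pair(s(e), k(k(s(pair(b, b)), pair(s(e), pair(b, b))), k(s(s(e)), pair(e, e)))))   [R5 at 1]
3. k(s(k(s(s(e)), s(e))), pair(s(e), k(k(s(pair(b, b)), pair(s(e), pair(b, b))), k(s(s(e)), pair(e, e)))))  →  k(s(s(e)), pair(s(e), k(k(s(pair(b, b)), pair(s(e), pair(b, b))), k(s(s(e)), pair(e, e)))))   [R3 at 1.1]
4. k(s(s(e)), pair(s(e), k(k(s(pair(b, b)), pair(s(e), pair(b, b))), k(s(s(e)), pair(e, e)))))  →  pair(s(e), k(k(s(pair(b, b)), pair(s(e), pair(b, b))), k(s(s(e)), pair(e, e))))   [R3 at ε]
5. pair(s(e), k(k(s(pair(b, b)), pair(s(e), pair(b, b))), k(s(s(e)), pair(e, e))))  →  pair(s(e), k(b, k(s(s(e)), pair(e, e))))   [R1 at 2.1]
6. pair(s(e), k(b, k(s(s(e)), pair(e, e))))  →  pair(s(e), k(b, pair(e, e)))   [R3 at 2.2]
7. pair(s(e), k(b, pair(e, e)))  →  pair(s(e), s(e))   [R5 at 2]

pair(s(e), s(e))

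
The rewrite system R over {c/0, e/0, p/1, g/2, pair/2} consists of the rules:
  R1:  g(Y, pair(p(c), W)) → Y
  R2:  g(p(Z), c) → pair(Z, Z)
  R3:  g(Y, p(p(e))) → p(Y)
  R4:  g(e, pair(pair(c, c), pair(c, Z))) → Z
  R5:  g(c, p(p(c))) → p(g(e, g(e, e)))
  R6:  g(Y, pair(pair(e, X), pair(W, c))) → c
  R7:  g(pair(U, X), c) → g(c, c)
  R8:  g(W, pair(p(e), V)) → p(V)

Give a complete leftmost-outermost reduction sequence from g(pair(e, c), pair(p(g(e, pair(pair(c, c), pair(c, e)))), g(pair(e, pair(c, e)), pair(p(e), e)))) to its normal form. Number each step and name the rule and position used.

p(p(e))

1. g(pair(e, c), pair(p(g(e, pair(pair(c, c), pair(c, e)))), g(pair(e, pair(c, e)), pair(p(e), e))))  →  g(pair(e, c), pair(p(e), g(pair(e, pair(c, e)), pair(p(e), e))))   [R4 at 2.1.1]
2. g(pair(e, c), pair(p(e), g(pair(e, pair(c, e)), pair(p(e), e))))  →  p(g(pair(e, pair(c, e)), pair(p(e), e)))   [R8 at ε]
3. p(g(pair(e, pair(c, e)), pair(p(e), e)))  →  p(p(e))   [R8 at 1]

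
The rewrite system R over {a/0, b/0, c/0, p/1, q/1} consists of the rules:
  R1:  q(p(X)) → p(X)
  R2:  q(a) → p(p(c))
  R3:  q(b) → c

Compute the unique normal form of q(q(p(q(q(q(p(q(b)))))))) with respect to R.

p(p(c))

1. q(q(p(q(q(q(p(q(b))))))))  →  q(p(q(q(q(p(q(b)))))))   [R1 at 1]
2. q(p(q(q(q(p(q(b)))))))  →  p(q(q(q(p(q(b))))))   [R1 at ε]
3. p(q(q(q(p(q(b))))))  →  p(q(q(p(q(b)))))   [R1 at 1.1.1]
4. p(q(q(p(q(b)))))  →  p(q(p(q(b))))   [R1 at 1.1]
5. p(q(p(q(b))))  →  p(p(q(b)))   [R1 at 1]
6. p(p(q(b)))  →  p(p(c))   [R3 at 1.1]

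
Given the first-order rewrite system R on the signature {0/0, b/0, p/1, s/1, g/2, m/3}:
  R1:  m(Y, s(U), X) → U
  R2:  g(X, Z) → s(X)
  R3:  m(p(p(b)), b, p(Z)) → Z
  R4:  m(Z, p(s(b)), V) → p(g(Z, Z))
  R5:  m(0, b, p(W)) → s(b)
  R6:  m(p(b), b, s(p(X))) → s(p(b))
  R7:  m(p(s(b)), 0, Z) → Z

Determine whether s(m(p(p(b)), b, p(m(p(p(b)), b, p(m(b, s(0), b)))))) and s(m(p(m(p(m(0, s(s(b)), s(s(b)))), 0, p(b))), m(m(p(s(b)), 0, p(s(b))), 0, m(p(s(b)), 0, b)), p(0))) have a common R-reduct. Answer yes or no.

yes — NF(t₁) = s(0), NF(t₂) = s(0)

Reduce t₁ = s(m(p(p(b)), b, p(m(p(p(b)), b, p(m(b, s(0), b)))))):
1. s(m(p(p(b)), b, p(m(p(p(b)), b, p(m(b, s(0), b))))))  →  s(m(p(p(b)), b, p(m(b, s(0), b))))   [R3 at 1]
2. s(m(p(p(b)), b, p(m(b, s(0), b))))  →  s(m(b, s(0), b))   [R3 at 1]
3. s(m(b, s(0), b))  →  s(0)   [R1 at 1]

Reduce t₂ = s(m(p(m(p(m(0, s(s(b)), s(s(b)))), 0, p(b))), m(m(p(s(b)), 0, p(s(b))), 0, m(p(s(b)), 0, b)), p(0))):
1. s(m(p(m(p(m(0, s(s(b)), s(s(b)))), 0, p(b))), m(m(p(s(b)), 0, p(s(b))), 0, m(p(s(b)), 0, b)), p(0)))  →  s(m(p(m(p(s(b)), 0, p(b))), m(m(p(s(b)), 0, p(s(b))), 0, m(p(s(b)), 0, b)), p(0)))   [R1 at 1.1.1.1.1]
2. s(m(p(m(p(s(b)), 0, p(b))), m(m(p(s(b)), 0, p(s(b))), 0, m(p(s(b)), 0, b)), p(0)))  →  s(m(p(p(b)), m(m(p(s(b)), 0, p(s(b))), 0, m(p(s(b)), 0, b)), p(0)))   [R7 at 1.1.1]
3. s(m(p(p(b)), m(m(p(s(b)), 0, p(s(b))), 0, m(p(s(b)), 0, b)), p(0)))  →  s(m(p(p(b)), m(p(s(b)), 0, m(p(s(b)), 0, b)), p(0)))   [R7 at 1.2.1]
4. s(m(p(p(b)), m(p(s(b)), 0, m(p(s(b)), 0, b)), p(0)))  →  s(m(p(p(b)), m(p(s(b)), 0, b), p(0)))   [R7 at 1.2]
5. s(m(p(p(b)), m(p(s(b)), 0, b), p(0)))  →  s(m(p(p(b)), b, p(0)))   [R7 at 1.2]
6. s(m(p(p(b)), b, p(0)))  →  s(0)   [R3 at 1]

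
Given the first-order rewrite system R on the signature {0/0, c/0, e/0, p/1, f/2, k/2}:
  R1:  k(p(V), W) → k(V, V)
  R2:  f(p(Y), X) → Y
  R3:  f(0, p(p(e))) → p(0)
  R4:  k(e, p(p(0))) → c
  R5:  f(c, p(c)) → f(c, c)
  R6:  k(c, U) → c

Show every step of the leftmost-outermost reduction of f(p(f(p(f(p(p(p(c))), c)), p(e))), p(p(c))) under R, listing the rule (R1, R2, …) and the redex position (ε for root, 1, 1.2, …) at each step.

p(p(c))

1. f(p(f(p(f(p(p(p(c))), c)), p(e))), p(p(c)))  →  f(p(f(p(p(p(c))), c)), p(e))   [R2 at ε]
2. f(p(f(p(p(p(c))), c)), p(e))  →  f(p(p(p(c))), c)   [R2 at ε]
3. f(p(p(p(c))), c)  →  p(p(c))   [R2 at ε]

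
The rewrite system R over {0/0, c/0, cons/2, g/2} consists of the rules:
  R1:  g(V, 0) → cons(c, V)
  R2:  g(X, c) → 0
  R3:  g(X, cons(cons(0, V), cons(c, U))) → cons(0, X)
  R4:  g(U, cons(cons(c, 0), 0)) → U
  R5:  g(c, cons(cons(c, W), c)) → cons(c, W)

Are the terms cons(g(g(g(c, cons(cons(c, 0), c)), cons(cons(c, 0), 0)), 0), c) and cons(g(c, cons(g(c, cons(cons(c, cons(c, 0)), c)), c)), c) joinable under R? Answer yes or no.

Reduce t₁ = cons(g(g(g(c, cons(cons(c, 0), c)), cons(cons(c, 0), 0)), 0), c):
1. cons(g(g(g(c, cons(cons(c, 0), c)), cons(cons(c, 0), 0)), 0), c)  →  cons(cons(c, g(g(c, cons(cons(c, 0), c)), cons(cons(c, 0), 0))), c)   [R1 at 1]
2. cons(cons(c, g(g(c, cons(cons(c, 0), c)), cons(cons(c, 0), 0))), c)  →  cons(cons(c, g(c, cons(cons(c, 0), c))), c)   [R4 at 1.2]
3. cons(cons(c, g(c, cons(cons(c, 0), c))), c)  →  cons(cons(c, cons(c, 0)), c)   [R5 at 1.2]

Reduce t₂ = cons(g(c, cons(g(c, cons(cons(c, cons(c, 0)), c)), c)), c):
1. cons(g(c, cons(g(c, cons(cons(c, cons(c, 0)), c)), c)), c)  →  cons(g(c, cons(cons(c, cons(c, 0)), c)), c)   [R5 at 1.2.1]
2. cons(g(c, cons(cons(c, cons(c, 0)), c)), c)  →  cons(cons(c, cons(c, 0)), c)   [R5 at 1]

yes — NF(t₁) = cons(cons(c, cons(c, 0)), c), NF(t₂) = cons(cons(c, cons(c, 0)), c)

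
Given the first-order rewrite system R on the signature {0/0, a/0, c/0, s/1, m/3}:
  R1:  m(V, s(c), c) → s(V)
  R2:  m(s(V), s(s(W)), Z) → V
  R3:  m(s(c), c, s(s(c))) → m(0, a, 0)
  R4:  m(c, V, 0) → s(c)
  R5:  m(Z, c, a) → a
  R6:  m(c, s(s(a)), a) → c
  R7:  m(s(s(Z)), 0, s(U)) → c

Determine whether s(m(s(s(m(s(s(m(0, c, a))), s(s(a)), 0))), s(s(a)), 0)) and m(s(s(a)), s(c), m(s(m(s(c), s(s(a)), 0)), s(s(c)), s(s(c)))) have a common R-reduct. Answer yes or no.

yes — NF(t₁) = s(s(s(a))), NF(t₂) = s(s(s(a)))

Reduce t₁ = s(m(s(s(m(s(s(m(0, c, a))), s(s(a)), 0))), s(s(a)), 0)):
1. s(m(s(s(m(s(s(m(0, c, a))), s(s(a)), 0))), s(s(a)), 0))  →  s(s(m(s(s(m(0, c, a))), s(s(a)), 0)))   [R2 at 1]
2. s(s(m(s(s(m(0, c, a))), s(s(a)), 0)))  →  s(s(s(m(0, c, a))))   [R2 at 1.1]
3. s(s(s(m(0, c, a))))  →  s(s(s(a)))   [R5 at 1.1.1]

Reduce t₂ = m(s(s(a)), s(c), m(s(m(s(c), s(s(a)), 0)), s(s(c)), s(s(c)))):
1. m(s(s(a)), s(c), m(s(m(s(c), s(s(a)), 0)), s(s(c)), s(s(c))))  →  m(s(s(a)), s(c), m(s(c), s(s(a)), 0))   [R2 at 3]
2. m(s(s(a)), s(c), m(s(c), s(s(a)), 0))  →  m(s(s(a)), s(c), c)   [R2 at 3]
3. m(s(s(a)), s(c), c)  →  s(s(s(a)))   [R1 at ε]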